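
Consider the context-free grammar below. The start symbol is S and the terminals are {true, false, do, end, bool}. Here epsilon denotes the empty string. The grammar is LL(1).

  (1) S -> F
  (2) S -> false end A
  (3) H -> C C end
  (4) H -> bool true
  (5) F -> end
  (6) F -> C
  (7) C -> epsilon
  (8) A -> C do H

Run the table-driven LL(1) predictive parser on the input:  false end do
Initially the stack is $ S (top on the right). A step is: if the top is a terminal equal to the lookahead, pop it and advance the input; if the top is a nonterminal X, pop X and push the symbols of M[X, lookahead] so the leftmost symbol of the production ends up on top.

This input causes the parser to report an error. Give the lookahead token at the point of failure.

     Stack          Input           Action
  1  $ S            false end do $  expand S -> false end A
  2  $ A end false  false end do $  match false
  3  $ A end        end do $        match end
  4  $ A            do $            expand A -> C do H
  5  $ H do C       do $            expand C -> epsilon
  6  $ H do         do $            match do
  7  $ H            $               error: M[H, $] is empty

$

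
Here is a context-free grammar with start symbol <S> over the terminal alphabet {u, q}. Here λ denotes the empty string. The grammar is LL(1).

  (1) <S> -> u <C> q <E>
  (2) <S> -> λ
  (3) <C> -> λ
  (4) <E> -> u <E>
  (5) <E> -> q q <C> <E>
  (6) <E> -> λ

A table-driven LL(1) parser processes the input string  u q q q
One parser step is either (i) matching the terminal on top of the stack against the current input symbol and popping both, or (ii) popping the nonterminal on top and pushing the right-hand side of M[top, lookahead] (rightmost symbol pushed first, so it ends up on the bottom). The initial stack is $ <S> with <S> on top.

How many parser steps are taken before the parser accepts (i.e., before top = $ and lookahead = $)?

step 1: stack=$ <S>  input=u q q q $  — expand <S> -> u <C> q <E>
step 2: stack=$ <E> q <C> u  input=u q q q $  — match u
step 3: stack=$ <E> q <C>  input=q q q $  — expand <C> -> λ
step 4: stack=$ <E> q  input=q q q $  — match q
step 5: stack=$ <E>  input=q q $  — expand <E> -> q q <C> <E>
step 6: stack=$ <E> <C> q q  input=q q $  — match q
step 7: stack=$ <E> <C> q  input=q $  — match q
step 8: stack=$ <E> <C>  input=$  — expand <C> -> λ
step 9: stack=$ <E>  input=$  — expand <E> -> λ
Accept reached after 9 steps.

9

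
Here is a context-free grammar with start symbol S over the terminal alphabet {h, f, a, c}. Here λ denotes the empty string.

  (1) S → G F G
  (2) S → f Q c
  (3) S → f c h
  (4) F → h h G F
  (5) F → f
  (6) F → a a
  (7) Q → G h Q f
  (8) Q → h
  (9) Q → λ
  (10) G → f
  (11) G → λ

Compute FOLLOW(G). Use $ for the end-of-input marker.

FIRST(F): from F→h h G F we get {h}; from F→f we get {f}; from F→a a we get {a}. So FIRST(F) = {a, f, h}.
FIRST(G): from G→f we get {f}; from G→λ we get {λ}. So FIRST(G) = {λ, f}.
FIRST(S): from S→G F G we get {a, f, h}; from S→f Q c we get {f}; from S→f c h we get {f}. So FIRST(S) = {a, f, h}.
FIRST(Q): from Q→G h Q f we get {f, h}; from Q→h we get {h}; from Q→λ we get {λ}. So FIRST(Q) = {λ, f, h}.
FOLLOW(S) includes $ since S is the start symbol.
FOLLOW(S): S appears on no right-hand side. Thus FOLLOW(S) = {$}.
FOLLOW(F): in S→G F G, F is followed by G with FIRST {λ, f}; in S→G F G, the suffix after F is nullable, so FOLLOW(F) ⊇ FOLLOW(S) = {$}; in F→h h G F, the suffix after F is empty (adds nothing new). Thus FOLLOW(F) = {$, f}.
FOLLOW(Q): in S→f Q c, Q is followed by c with FIRST {c}; in Q→G h Q f, Q is followed by f with FIRST {f}. Thus FOLLOW(Q) = {c, f}.
FOLLOW(G): in S→G F G (occurrence 1), G is followed by F G with FIRST {a, f, h}; in S→G F G (occurrence 2), the suffix after G is empty, so FOLLOW(G) ⊇ FOLLOW(S) = {$}; in F→h h G F, G is followed by F with FIRST {a, f, h}; in Q→G h Q f, G is followed by h Q f with FIRST {h}. Thus FOLLOW(G) = {$, a, f, h}.

{$, a, f, h}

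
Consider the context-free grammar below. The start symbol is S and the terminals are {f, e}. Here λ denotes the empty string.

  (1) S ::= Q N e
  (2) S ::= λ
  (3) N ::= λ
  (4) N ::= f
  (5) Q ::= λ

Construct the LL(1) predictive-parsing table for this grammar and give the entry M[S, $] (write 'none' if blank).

S ::= λ

FIRST(N) = {λ, f}
FIRST(Q) = {λ}
FIRST(S) = {λ, e, f}  (via Q N e)
FOLLOW(S) includes $ since S is the start symbol.
FOLLOW(S): S appears on no right-hand side. Thus FOLLOW(S) = {$}.
For S ::= Q N e: FIRST(Q N e) = {e, f}, so it goes in M[S, t] for t ∈ {e, f}.
For S ::= λ: FIRST(λ) = {λ}, so it goes in M[S, t] for t ∈ {}; since λ ∈ FIRST, also for every t ∈ FOLLOW(S) = {$}.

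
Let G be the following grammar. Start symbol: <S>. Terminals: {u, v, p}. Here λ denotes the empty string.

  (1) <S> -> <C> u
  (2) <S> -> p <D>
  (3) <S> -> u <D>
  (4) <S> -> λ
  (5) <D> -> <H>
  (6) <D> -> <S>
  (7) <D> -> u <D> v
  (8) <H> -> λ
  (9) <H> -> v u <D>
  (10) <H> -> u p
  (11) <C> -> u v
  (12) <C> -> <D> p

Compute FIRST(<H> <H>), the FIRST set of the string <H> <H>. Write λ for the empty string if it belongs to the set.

{λ, u, v}

FIRST(<H>): from <H>->λ we get {λ}; from <H>->v u <D> we get {v}; from <H>->u p we get {u}. So FIRST(<H>) = {λ, u, v}.
FIRST(<S>): from <S>-><C> u we get {p, u, v}; from <S>->p <D> we get {p}; from <S>->u <D> we get {u}; from <S>->λ we get {λ}. So FIRST(<S>) = {λ, p, u, v}.
FIRST(<D>): from <D>-><H> we get {λ, u, v}; from <D>-><S> we get {λ, p, u, v}; from <D>->u <D> v we get {u}. So FIRST(<D>) = {λ, p, u, v}.
FIRST(<C>): from <C>->u v we get {u}; from <C>-><D> p we get {p, u, v}. So FIRST(<C>) = {p, u, v}.
FIRST(<H> <H>): take FIRST of each symbol in turn, carrying on past any symbol whose FIRST contains λ; result {λ, u, v}.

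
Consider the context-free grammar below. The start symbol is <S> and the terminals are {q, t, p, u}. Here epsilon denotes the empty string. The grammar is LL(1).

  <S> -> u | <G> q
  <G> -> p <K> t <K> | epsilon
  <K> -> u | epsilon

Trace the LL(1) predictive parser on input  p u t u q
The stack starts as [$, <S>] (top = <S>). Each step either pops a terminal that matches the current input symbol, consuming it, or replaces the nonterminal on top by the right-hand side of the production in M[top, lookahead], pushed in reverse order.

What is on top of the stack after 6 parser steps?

<K>

     Stack            Input        Action
  1  $ <S>            p u t u q $  expand <S> -> <G> q
  2  $ q <G>          p u t u q $  expand <G> -> p <K> t <K>
  3  $ q <K> t <K> p  p u t u q $  match p
  4  $ q <K> t <K>    u t u q $    expand <K> -> u
  5  $ q <K> t u      u t u q $    match u
  6  $ q <K> t        t u q $      match t
Stack after step 6: $ q <K> (top = <K>).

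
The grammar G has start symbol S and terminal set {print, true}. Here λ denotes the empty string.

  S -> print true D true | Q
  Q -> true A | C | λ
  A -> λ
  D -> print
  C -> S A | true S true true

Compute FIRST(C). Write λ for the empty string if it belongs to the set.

{λ, print, true}

FIRST(A): from A->λ we get {λ}. So FIRST(A) = {λ}.
FIRST(D): from D->print we get {print}. So FIRST(D) = {print}.
FIRST(S): from S->print true D true we get {print}; from S->Q we get {λ, print, true}. So FIRST(S) = {λ, print, true}.
FIRST(C): from C->S A we get {λ, print, true}; from C->true S true true we get {true}. So FIRST(C) = {λ, print, true}.
FIRST(Q): from Q->true A we get {true}; from Q->C we get {λ, print, true}; from Q->λ we get {λ}. So FIRST(Q) = {λ, print, true}.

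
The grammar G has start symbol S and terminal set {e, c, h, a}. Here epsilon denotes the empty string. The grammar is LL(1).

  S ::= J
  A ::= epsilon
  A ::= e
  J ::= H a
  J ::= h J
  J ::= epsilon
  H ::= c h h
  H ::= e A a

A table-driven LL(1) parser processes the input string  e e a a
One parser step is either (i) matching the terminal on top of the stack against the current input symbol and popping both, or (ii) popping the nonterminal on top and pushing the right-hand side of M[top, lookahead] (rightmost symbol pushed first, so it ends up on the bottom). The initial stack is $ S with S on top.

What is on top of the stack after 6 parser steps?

a

step 1: stack=$ S  input=e e a a $  — expand S ::= J
step 2: stack=$ J  input=e e a a $  — expand J ::= H a
step 3: stack=$ a H  input=e e a a $  — expand H ::= e A a
step 4: stack=$ a a A e  input=e e a a $  — match e
step 5: stack=$ a a A  input=e a a $  — expand A ::= e
step 6: stack=$ a a e  input=e a a $  — match e
Stack after step 6: $ a a (top = a).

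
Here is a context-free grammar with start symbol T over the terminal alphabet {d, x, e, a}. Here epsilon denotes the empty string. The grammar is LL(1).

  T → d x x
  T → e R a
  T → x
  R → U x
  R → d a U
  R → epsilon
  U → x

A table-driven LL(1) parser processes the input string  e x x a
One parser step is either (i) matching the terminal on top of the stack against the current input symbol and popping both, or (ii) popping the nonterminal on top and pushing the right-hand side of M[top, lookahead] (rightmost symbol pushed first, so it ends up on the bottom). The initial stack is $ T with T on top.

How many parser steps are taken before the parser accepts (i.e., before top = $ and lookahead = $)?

step 1: stack=$ T  input=e x x a $  — expand T → e R a
step 2: stack=$ a R e  input=e x x a $  — match e
step 3: stack=$ a R  input=x x a $  — expand R → U x
step 4: stack=$ a x U  input=x x a $  — expand U → x
step 5: stack=$ a x x  input=x x a $  — match x
step 6: stack=$ a x  input=x a $  — match x
step 7: stack=$ a  input=a $  — match a
Accept reached after 7 steps.

7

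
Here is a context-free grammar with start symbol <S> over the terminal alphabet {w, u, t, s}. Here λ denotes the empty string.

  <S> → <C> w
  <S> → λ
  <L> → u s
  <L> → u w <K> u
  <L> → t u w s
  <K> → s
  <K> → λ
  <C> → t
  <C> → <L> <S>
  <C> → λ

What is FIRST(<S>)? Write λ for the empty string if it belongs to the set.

FIRST(<L>) = {t, u}
FIRST(<K>) = {λ, s}
FIRST(<C>) = {λ, t, u}  (via <L> <S>)
FIRST(<S>) = {λ, t, u, w}  (via <C> w)

{λ, t, u, w}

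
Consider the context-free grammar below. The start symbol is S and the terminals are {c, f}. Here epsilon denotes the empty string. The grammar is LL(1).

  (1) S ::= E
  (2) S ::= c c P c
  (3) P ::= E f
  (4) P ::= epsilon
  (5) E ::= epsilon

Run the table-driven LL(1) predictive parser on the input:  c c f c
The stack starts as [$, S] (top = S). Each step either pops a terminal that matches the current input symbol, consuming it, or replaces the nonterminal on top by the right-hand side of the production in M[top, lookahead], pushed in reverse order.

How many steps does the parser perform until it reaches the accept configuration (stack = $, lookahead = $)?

     Stack      Input      Action
  1  $ S        c c f c $  expand S ::= c c P c
  2  $ c P c c  c c f c $  match c
  3  $ c P c    c f c $    match c
  4  $ c P      f c $      expand P ::= E f
  5  $ c f E    f c $      expand E ::= epsilon
  6  $ c f      f c $      match f
  7  $ c        c $        match c
Accept reached after 7 steps.

7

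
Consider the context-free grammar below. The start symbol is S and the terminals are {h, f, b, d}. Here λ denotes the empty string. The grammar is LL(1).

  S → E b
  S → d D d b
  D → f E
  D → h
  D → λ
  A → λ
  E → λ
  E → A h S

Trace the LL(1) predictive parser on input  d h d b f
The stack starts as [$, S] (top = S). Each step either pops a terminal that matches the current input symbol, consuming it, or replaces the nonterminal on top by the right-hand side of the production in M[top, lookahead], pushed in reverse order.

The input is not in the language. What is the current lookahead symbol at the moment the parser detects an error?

f

     Stack      Input        Action
  1  $ S        d h d b f $  expand S → d D d b
  2  $ b d D d  d h d b f $  match d
  3  $ b d D    h d b f $    expand D → h
  4  $ b d h    h d b f $    match h
  5  $ b d      d b f $      match d
  6  $ b        b f $        match b
  7  $          f $          error: stack empty but input remains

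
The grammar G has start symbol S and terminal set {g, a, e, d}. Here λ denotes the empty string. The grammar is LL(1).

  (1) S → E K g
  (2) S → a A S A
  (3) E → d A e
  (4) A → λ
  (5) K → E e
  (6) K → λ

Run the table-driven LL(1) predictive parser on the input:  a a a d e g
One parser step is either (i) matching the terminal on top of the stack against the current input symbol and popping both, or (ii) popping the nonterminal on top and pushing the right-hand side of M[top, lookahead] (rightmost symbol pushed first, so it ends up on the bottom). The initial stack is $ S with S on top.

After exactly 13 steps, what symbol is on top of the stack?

e

      Stack              Input          Action
   1  $ S                a a a d e g $  expand S → a A S A
   2  $ A S A a          a a a d e g $  match a
   3  $ A S A            a a d e g $    expand A → λ
   4  $ A S              a a d e g $    expand S → a A S A
   5  $ A A S A a        a a d e g $    match a
   6  $ A A S A          a d e g $      expand A → λ
   7  $ A A S            a d e g $      expand S → a A S A
   8  $ A A A S A a      a d e g $      match a
   9  $ A A A S A        d e g $        expand A → λ
  10  $ A A A S          d e g $        expand S → E K g
  11  $ A A A g K E      d e g $        expand E → d A e
  12  $ A A A g K e A d  d e g $        match d
  13  $ A A A g K e A    e g $          expand A → λ
Stack after step 13: $ A A A g K e (top = e).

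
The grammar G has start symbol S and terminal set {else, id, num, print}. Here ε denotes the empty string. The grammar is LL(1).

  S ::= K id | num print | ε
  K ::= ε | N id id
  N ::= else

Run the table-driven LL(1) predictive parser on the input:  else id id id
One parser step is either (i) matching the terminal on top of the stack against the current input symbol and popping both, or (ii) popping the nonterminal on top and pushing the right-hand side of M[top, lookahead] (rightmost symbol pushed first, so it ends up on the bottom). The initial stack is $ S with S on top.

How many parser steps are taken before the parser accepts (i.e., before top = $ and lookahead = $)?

7

step 1: stack=$ S  input=else id id id $  — expand S ::= K id
step 2: stack=$ id K  input=else id id id $  — expand K ::= N id id
step 3: stack=$ id id id N  input=else id id id $  — expand N ::= else
step 4: stack=$ id id id else  input=else id id id $  — match else
step 5: stack=$ id id id  input=id id id $  — match id
step 6: stack=$ id id  input=id id $  — match id
step 7: stack=$ id  input=id $  — match id
Accept reached after 7 steps.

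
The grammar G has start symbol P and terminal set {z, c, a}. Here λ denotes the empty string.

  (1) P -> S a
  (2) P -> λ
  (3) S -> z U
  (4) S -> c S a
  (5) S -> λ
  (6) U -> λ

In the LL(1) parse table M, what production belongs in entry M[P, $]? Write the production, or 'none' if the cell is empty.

P -> λ

FIRST(S): from S->z U we get {z}; from S->c S a we get {c}; from S->λ we get {λ}. So FIRST(S) = {λ, c, z}.
FIRST(U): from U->λ we get {λ}. So FIRST(U) = {λ}.
FIRST(P): from P->S a we get {a, c, z}; from P->λ we get {λ}. So FIRST(P) = {λ, a, c, z}.
FOLLOW(P) includes $ since P is the start symbol.
FOLLOW(P): P appears on no right-hand side. Thus FOLLOW(P) = {$}.
For P -> S a: FIRST(S a) = {a, c, z}, so it goes in M[P, t] for t ∈ {a, c, z}.
For P -> λ: FIRST(λ) = {λ}, so it goes in M[P, t] for t ∈ {}; since λ ∈ FIRST, also for every t ∈ FOLLOW(P) = {$}.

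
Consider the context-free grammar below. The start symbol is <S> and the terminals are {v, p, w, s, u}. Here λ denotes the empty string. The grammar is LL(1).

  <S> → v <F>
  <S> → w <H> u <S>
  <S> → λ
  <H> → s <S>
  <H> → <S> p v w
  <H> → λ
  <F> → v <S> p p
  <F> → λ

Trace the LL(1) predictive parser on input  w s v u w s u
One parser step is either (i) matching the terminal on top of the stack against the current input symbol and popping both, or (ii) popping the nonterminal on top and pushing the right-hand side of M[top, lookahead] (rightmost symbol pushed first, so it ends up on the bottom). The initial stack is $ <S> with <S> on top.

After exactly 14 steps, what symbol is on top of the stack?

<S>

step 1: stack=$ <S>  input=w s v u w s u $  — expand <S> → w <H> u <S>
step 2: stack=$ <S> u <H> w  input=w s v u w s u $  — match w
step 3: stack=$ <S> u <H>  input=s v u w s u $  — expand <H> → s <S>
step 4: stack=$ <S> u <S> s  input=s v u w s u $  — match s
step 5: stack=$ <S> u <S>  input=v u w s u $  — expand <S> → v <F>
step 6: stack=$ <S> u <F> v  input=v u w s u $  — match v
step 7: stack=$ <S> u <F>  input=u w s u $  — expand <F> → λ
step 8: stack=$ <S> u  input=u w s u $  — match u
step 9: stack=$ <S>  input=w s u $  — expand <S> → w <H> u <S>
step 10: stack=$ <S> u <H> w  input=w s u $  — match w
step 11: stack=$ <S> u <H>  input=s u $  — expand <H> → s <S>
step 12: stack=$ <S> u <S> s  input=s u $  — match s
step 13: stack=$ <S> u <S>  input=u $  — expand <S> → λ
step 14: stack=$ <S> u  input=u $  — match u
Stack after step 14: $ <S> (top = <S>).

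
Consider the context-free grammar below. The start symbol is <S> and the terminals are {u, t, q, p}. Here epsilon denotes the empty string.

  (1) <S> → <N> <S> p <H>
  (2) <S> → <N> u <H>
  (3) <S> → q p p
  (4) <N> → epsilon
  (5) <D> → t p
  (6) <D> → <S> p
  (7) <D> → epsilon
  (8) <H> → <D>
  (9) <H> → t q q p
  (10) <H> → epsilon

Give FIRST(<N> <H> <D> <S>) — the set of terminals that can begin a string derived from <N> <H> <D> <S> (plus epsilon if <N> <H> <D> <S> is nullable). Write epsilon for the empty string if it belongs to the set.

{q, t, u}

FIRST(<N>): from <N>→epsilon we get {epsilon}. So FIRST(<N>) = {epsilon}.
FIRST(<S>): from <S>→<N> <S> p <H> we get {q, u}; from <S>→<N> u <H> we get {u}; from <S>→q p p we get {q}. So FIRST(<S>) = {q, u}.
FIRST(<D>): from <D>→t p we get {t}; from <D>→<S> p we get {q, u}; from <D>→epsilon we get {epsilon}. So FIRST(<D>) = {epsilon, q, t, u}.
FIRST(<H>): from <H>→<D> we get {epsilon, q, t, u}; from <H>→t q q p we get {t}; from <H>→epsilon we get {epsilon}. So FIRST(<H>) = {epsilon, q, t, u}.
FIRST(<N> <H> <D> <S>): take FIRST of each symbol in turn, carrying on past any symbol whose FIRST contains epsilon; result {q, t, u}.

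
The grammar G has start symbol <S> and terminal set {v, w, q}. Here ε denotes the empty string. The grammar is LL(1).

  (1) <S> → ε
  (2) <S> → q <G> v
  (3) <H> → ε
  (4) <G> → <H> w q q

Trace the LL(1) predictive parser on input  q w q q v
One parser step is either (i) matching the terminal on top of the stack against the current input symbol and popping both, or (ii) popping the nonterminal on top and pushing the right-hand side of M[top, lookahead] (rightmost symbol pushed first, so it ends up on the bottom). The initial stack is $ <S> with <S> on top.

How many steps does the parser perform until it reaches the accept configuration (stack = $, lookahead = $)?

8

     Stack          Input        Action
  1  $ <S>          q w q q v $  expand <S> → q <G> v
  2  $ v <G> q      q w q q v $  match q
  3  $ v <G>        w q q v $    expand <G> → <H> w q q
  4  $ v q q w <H>  w q q v $    expand <H> → ε
  5  $ v q q w      w q q v $    match w
  6  $ v q q        q q v $      match q
  7  $ v q          q v $        match q
  8  $ v            v $          match v
Accept reached after 8 steps.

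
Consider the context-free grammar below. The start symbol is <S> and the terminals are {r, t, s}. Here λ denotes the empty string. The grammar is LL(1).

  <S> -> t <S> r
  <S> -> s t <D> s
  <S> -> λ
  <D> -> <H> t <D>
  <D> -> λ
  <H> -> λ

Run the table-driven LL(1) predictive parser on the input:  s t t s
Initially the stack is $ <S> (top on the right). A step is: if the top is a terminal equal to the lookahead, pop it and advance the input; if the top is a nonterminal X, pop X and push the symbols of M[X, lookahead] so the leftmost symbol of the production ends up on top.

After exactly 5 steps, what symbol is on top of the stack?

t

step 1: stack=$ <S>  input=s t t s $  — expand <S> -> s t <D> s
step 2: stack=$ s <D> t s  input=s t t s $  — match s
step 3: stack=$ s <D> t  input=t t s $  — match t
step 4: stack=$ s <D>  input=t s $  — expand <D> -> <H> t <D>
step 5: stack=$ s <D> t <H>  input=t s $  — expand <H> -> λ
Stack after step 5: $ s <D> t (top = t).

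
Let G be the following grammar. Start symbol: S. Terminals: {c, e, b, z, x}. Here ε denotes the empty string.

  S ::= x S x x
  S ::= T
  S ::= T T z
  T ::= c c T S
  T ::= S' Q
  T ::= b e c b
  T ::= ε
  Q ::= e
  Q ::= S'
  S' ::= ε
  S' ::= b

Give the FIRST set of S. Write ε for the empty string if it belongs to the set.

{ε, b, c, e, x, z}

FIRST(S') = {ε, b}
FIRST(Q) = {ε, b, e}  (via S')
FIRST(T) = {ε, b, c, e}  (via S' Q)
FIRST(S) = {ε, b, c, e, x, z}  (via T, T T z)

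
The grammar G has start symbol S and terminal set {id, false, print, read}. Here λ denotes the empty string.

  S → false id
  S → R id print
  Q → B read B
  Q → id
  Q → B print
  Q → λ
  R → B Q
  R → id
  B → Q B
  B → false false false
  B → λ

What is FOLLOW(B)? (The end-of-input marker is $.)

FIRST(S): from S→false id we get {false}; from S→R id print we get {false, id, print, read}. So FIRST(S) = {false, id, print, read}.
FIRST(Q): from Q→B read B we get {false, id, print, read}; from Q→id we get {id}; from Q→B print we get {false, id, print, read}; from Q→λ we get {λ}. So FIRST(Q) = {λ, false, id, print, read}.
FIRST(B): from B→Q B we get {λ, false, id, print, read}; from B→false false false we get {false}; from B→λ we get {λ}. So FIRST(B) = {λ, false, id, print, read}.
FIRST(R): from R→B Q we get {λ, false, id, print, read}; from R→id we get {id}. So FIRST(R) = {λ, false, id, print, read}.
FOLLOW(S) includes $ since S is the start symbol.
FOLLOW(S): S appears on no right-hand side. Thus FOLLOW(S) = {$}.
FOLLOW(R): in S→R id print, R is followed by id print with FIRST {id}. Thus FOLLOW(R) = {id}.
FOLLOW(Q): in R→B Q, the suffix after Q is empty, so FOLLOW(Q) ⊇ FOLLOW(R) = {id}; in B→Q B, Q is followed by B with FIRST {λ, false, id, print, read}; in B→Q B, the suffix after Q is nullable, so FOLLOW(Q) ⊇ FOLLOW(B) = {false, id, print, read}. Thus FOLLOW(Q) = {false, id, print, read}.
FOLLOW(B): in Q→B read B (occurrence 1), B is followed by read B with FIRST {read}; in Q→B read B (occurrence 2), the suffix after B is empty, so FOLLOW(B) ⊇ FOLLOW(Q) = {false, id, print, read}; in Q→B print, B is followed by print with FIRST {print}; in R→B Q, B is followed by Q with FIRST {λ, false, id, print, read}; in R→B Q, the suffix after B is nullable, so FOLLOW(B) ⊇ FOLLOW(R) = {id}; in B→Q B, the suffix after B is empty (adds nothing new). Thus FOLLOW(B) = {false, id, print, read}.

{false, id, print, read}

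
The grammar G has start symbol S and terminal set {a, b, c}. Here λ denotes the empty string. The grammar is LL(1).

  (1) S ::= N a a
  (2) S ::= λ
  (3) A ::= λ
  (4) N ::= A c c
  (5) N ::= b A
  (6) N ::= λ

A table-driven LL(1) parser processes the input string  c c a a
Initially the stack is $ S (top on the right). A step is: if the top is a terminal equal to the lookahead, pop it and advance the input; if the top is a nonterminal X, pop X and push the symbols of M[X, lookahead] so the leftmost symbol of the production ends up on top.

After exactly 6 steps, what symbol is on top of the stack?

a

step 1: stack=$ S  input=c c a a $  — expand S ::= N a a
step 2: stack=$ a a N  input=c c a a $  — expand N ::= A c c
step 3: stack=$ a a c c A  input=c c a a $  — expand A ::= λ
step 4: stack=$ a a c c  input=c c a a $  — match c
step 5: stack=$ a a c  input=c a a $  — match c
step 6: stack=$ a a  input=a a $  — match a
Stack after step 6: $ a (top = a).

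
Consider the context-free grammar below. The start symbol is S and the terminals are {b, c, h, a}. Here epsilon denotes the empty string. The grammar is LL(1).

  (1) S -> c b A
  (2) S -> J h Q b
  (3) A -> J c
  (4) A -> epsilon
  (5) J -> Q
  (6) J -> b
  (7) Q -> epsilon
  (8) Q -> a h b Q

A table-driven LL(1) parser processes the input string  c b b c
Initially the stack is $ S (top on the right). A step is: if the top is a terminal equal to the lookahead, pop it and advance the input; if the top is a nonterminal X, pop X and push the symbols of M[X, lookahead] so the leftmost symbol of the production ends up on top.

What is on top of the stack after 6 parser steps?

c

     Stack    Input      Action
  1  $ S      c b b c $  expand S -> c b A
  2  $ A b c  c b b c $  match c
  3  $ A b    b b c $    match b
  4  $ A      b c $      expand A -> J c
  5  $ c J    b c $      expand J -> b
  6  $ c b    b c $      match b
Stack after step 6: $ c (top = c).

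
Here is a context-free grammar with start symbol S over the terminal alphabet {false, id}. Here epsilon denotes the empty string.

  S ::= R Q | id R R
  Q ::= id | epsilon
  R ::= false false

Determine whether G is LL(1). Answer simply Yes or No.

FIRST(S) = {false, id}
FIRST(Q) = {epsilon, id}
FIRST(R) = {false}
FOLLOW(S) = {$}
FOLLOW(Q) = {$}
FOLLOW(R) = {$, false, id}
Each cell of M receives at most one production.

Yes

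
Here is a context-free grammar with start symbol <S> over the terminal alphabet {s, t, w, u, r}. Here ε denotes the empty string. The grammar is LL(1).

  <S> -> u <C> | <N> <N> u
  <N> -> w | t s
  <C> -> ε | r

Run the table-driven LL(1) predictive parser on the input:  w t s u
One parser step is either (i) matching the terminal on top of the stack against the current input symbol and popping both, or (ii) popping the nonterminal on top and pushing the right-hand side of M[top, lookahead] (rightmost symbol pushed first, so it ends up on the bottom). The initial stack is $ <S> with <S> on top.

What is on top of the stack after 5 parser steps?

     Stack        Input      Action
  1  $ <S>        w t s u $  expand <S> -> <N> <N> u
  2  $ u <N> <N>  w t s u $  expand <N> -> w
  3  $ u <N> w    w t s u $  match w
  4  $ u <N>      t s u $    expand <N> -> t s
  5  $ u s t      t s u $    match t
Stack after step 5: $ u s (top = s).

s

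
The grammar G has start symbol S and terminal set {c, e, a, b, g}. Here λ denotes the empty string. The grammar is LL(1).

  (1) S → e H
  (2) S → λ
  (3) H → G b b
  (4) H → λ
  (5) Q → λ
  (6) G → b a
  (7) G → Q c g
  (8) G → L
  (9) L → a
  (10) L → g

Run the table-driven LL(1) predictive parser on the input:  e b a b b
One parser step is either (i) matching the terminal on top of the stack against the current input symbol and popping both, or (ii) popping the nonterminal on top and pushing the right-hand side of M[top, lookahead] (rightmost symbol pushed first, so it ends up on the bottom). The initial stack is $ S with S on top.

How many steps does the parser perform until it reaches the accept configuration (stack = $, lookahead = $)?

     Stack      Input        Action
  1  $ S        e b a b b $  expand S → e H
  2  $ H e      e b a b b $  match e
  3  $ H        b a b b $    expand H → G b b
  4  $ b b G    b a b b $    expand G → b a
  5  $ b b a b  b a b b $    match b
  6  $ b b a    a b b $      match a
  7  $ b b      b b $        match b
  8  $ b        b $          match b
Accept reached after 8 steps.

8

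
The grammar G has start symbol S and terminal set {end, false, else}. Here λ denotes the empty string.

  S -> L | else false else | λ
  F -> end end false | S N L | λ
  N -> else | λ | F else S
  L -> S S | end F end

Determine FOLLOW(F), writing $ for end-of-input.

FIRST(S): from S->L we get {λ, else, end}; from S->else false else we get {else}; from S->λ we get {λ}. So FIRST(S) = {λ, else, end}.
FIRST(L): from L->S S we get {λ, else, end}; from L->end F end we get {end}. So FIRST(L) = {λ, else, end}.
FIRST(F): from F->end end false we get {end}; from F->S N L we get {λ, else, end}; from F->λ we get {λ}. So FIRST(F) = {λ, else, end}.
FIRST(N): from N->else we get {else}; from N->λ we get {λ}; from N->F else S we get {else, end}. So FIRST(N) = {λ, else, end}.
FOLLOW(S) includes $ since S is the start symbol.
FOLLOW(F): in N->F else S, F is followed by else S with FIRST {else}; in L->end F end, F is followed by end with FIRST {end}. Thus FOLLOW(F) = {else, end}.
FOLLOW(N): in F->S N L, N is followed by L with FIRST {λ, else, end}; in F->S N L, the suffix after N is nullable, so FOLLOW(N) ⊇ FOLLOW(F) = {else, end}. Thus FOLLOW(N) = {else, end}.
FOLLOW(S): in F->S N L, S is followed by N L with FIRST {λ, else, end}; in F->S N L, the suffix after S is nullable, so FOLLOW(S) ⊇ FOLLOW(F) = {else, end}; in N->F else S, the suffix after S is empty, so FOLLOW(S) ⊇ FOLLOW(N) = {else, end}; in L->S S (occurrence 1), S is followed by S with FIRST {λ, else, end}; in L->S S (occurrence 1), the suffix after S is nullable, so FOLLOW(S) ⊇ FOLLOW(L) = {$, else, end}; in L->S S (occurrence 2), the suffix after S is empty, so FOLLOW(S) ⊇ FOLLOW(L) = {$, else, end}. Thus FOLLOW(S) = {$, else, end}.
FOLLOW(L): in S->L, the suffix after L is empty, so FOLLOW(L) ⊇ FOLLOW(S) = {$, else, end}; in F->S N L, the suffix after L is empty, so FOLLOW(L) ⊇ FOLLOW(F) = {else, end}. Thus FOLLOW(L) = {$, else, end}.

{else, end}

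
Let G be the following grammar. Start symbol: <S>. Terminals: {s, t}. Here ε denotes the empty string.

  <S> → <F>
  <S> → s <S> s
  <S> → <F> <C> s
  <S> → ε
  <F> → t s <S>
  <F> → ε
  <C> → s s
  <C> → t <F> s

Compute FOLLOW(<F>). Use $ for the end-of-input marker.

FIRST(<F>) = {ε, t}
FIRST(<C>) = {s, t}
FIRST(<S>) = {ε, s, t}  (via <F>, <F> <C> s)
FOLLOW(<S>) includes $ since <S> is the start symbol.
FOLLOW(<C>): in <S>→<F> <C> s, <C> is followed by s with FIRST {s}. Thus FOLLOW(<C>) = {s}.
FOLLOW(<S>): in <S>→s <S> s, <S> is followed by s with FIRST {s}; in <F>→t s <S>, the suffix after <S> is empty, so FOLLOW(<S>) ⊇ FOLLOW(<F>) = {$, s, t}. Thus FOLLOW(<S>) = {$, s, t}.
FOLLOW(<F>): in <S>→<F>, the suffix after <F> is empty, so FOLLOW(<F>) ⊇ FOLLOW(<S>) = {$, s, t}; in <S>→<F> <C> s, <F> is followed by <C> s with FIRST {s, t}; in <C>→t <F> s, <F> is followed by s with FIRST {s}. Thus FOLLOW(<F>) = {$, s, t}.

{$, s, t}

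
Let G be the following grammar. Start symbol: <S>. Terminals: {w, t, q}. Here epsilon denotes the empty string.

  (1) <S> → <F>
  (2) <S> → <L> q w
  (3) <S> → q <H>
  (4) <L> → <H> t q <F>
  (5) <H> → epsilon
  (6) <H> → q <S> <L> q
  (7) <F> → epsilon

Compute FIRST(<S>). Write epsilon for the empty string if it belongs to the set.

{epsilon, q, t}

FIRST(<H>): from <H>→epsilon we get {epsilon}; from <H>→q <S> <L> q we get {q}. So FIRST(<H>) = {epsilon, q}.
FIRST(<F>): from <F>→epsilon we get {epsilon}. So FIRST(<F>) = {epsilon}.
FIRST(<L>): from <L>→<H> t q <F> we get {q, t}. So FIRST(<L>) = {q, t}.
FIRST(<S>): from <S>→<F> we get {epsilon}; from <S>→<L> q w we get {q, t}; from <S>→q <H> we get {q}. So FIRST(<S>) = {epsilon, q, t}.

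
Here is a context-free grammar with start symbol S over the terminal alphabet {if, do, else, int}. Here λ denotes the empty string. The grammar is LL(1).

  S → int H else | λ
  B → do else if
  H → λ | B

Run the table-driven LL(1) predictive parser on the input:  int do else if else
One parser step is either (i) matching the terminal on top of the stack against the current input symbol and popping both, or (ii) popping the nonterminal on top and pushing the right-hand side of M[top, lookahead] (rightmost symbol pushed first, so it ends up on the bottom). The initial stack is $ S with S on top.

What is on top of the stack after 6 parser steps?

if

     Stack              Input                  Action
  1  $ S                int do else if else $  expand S → int H else
  2  $ else H int       int do else if else $  match int
  3  $ else H           do else if else $      expand H → B
  4  $ else B           do else if else $      expand B → do else if
  5  $ else if else do  do else if else $      match do
  6  $ else if else     else if else $         match else
Stack after step 6: $ else if (top = if).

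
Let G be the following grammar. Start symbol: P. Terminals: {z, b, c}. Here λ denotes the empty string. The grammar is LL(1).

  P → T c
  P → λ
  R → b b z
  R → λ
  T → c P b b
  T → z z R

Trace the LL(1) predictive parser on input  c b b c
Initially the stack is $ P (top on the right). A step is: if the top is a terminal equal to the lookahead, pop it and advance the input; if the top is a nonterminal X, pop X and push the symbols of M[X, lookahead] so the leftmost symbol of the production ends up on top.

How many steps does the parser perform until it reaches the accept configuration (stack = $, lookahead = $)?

step 1: stack=$ P  input=c b b c $  — expand P → T c
step 2: stack=$ c T  input=c b b c $  — expand T → c P b b
step 3: stack=$ c b b P c  input=c b b c $  — match c
step 4: stack=$ c b b P  input=b b c $  — expand P → λ
step 5: stack=$ c b b  input=b b c $  — match b
step 6: stack=$ c b  input=b c $  — match b
step 7: stack=$ c  input=c $  — match c
Accept reached after 7 steps.

7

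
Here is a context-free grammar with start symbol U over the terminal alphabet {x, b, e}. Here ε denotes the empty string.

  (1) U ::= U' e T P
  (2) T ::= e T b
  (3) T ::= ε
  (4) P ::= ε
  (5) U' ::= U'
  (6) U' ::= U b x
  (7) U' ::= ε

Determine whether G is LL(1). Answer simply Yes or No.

FIRST(U) = {e}
FIRST(T) = {ε, e}
FIRST(P) = {ε}
FIRST(U') = {ε, e}
FOLLOW(U) = {$, b}
FOLLOW(T) = {$, b}
FOLLOW(P) = {$, b}
FOLLOW(U') = {e}
Cell M[U', e] receives both U' ::= U' and U' ::= U b x and U' ::= ε — the grammar is not LL(1).

No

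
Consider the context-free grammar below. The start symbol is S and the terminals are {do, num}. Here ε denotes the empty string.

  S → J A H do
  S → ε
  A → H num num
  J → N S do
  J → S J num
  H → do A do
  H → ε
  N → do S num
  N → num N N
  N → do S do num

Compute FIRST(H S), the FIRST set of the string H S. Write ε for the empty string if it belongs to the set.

FIRST(H) = {ε, do}
FIRST(N) = {do, num}
FIRST(A) = {do, num}  (via H num num)
FIRST(S) = {ε, do, num}  (via J A H do)
FIRST(J) = {do, num}  (via N S do, S J num)
FIRST(H S): take FIRST of each symbol in turn, carrying on past any symbol whose FIRST contains ε; result {ε, do, num}.

{ε, do, num}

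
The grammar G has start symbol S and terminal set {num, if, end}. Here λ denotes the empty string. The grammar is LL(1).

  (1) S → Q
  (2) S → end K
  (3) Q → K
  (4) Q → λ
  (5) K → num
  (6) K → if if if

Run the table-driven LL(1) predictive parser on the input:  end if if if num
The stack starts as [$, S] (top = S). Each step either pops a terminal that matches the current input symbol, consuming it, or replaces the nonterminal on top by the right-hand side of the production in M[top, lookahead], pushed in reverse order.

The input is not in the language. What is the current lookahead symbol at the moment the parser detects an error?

num

step 1: stack=$ S  input=end if if if num $  — expand S → end K
step 2: stack=$ K end  input=end if if if num $  — match end
step 3: stack=$ K  input=if if if num $  — expand K → if if if
step 4: stack=$ if if if  input=if if if num $  — match if
step 5: stack=$ if if  input=if if num $  — match if
step 6: stack=$ if  input=if num $  — match if
step 7: stack=$  input=num $  — error: stack empty but input remains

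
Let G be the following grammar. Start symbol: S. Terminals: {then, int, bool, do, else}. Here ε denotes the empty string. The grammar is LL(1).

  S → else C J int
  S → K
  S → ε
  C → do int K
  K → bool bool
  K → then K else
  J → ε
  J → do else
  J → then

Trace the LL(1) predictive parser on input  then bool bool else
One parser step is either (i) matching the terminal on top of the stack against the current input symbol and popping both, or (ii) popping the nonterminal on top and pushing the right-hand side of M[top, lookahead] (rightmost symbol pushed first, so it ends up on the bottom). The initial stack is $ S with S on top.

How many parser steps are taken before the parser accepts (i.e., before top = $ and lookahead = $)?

7

step 1: stack=$ S  input=then bool bool else $  — expand S → K
step 2: stack=$ K  input=then bool bool else $  — expand K → then K else
step 3: stack=$ else K then  input=then bool bool else $  — match then
step 4: stack=$ else K  input=bool bool else $  — expand K → bool bool
step 5: stack=$ else bool bool  input=bool bool else $  — match bool
step 6: stack=$ else bool  input=bool else $  — match bool
step 7: stack=$ else  input=else $  — match else
Accept reached after 7 steps.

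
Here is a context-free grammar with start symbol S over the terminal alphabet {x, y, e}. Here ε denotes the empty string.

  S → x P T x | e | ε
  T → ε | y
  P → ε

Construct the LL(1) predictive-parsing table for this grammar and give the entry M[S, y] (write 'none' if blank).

FIRST(S) = {ε, e, x}
FIRST(T) = {ε, y}
FIRST(P) = {ε}
FOLLOW(S) includes $ since S is the start symbol.
FOLLOW(S): S appears on no right-hand side. Thus FOLLOW(S) = {$}.
For S → x P T x: FIRST(x P T x) = {x}, so it goes in M[S, t] for t ∈ {x}.
For S → e: FIRST(e) = {e}, so it goes in M[S, t] for t ∈ {e}.
For S → ε: FIRST(ε) = {ε}, so it goes in M[S, t] for t ∈ {}; since ε ∈ FIRST, also for every t ∈ FOLLOW(S) = {$}.
None of these place a production in M[S, y].

none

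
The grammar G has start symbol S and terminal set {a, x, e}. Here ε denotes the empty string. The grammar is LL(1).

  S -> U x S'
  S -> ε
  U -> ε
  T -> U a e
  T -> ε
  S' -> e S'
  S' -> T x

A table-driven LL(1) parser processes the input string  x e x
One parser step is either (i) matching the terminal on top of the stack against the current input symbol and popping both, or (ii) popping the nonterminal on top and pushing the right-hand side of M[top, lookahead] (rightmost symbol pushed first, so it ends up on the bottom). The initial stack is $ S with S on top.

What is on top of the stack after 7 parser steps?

     Stack     Input    Action
  1  $ S       x e x $  expand S -> U x S'
  2  $ S' x U  x e x $  expand U -> ε
  3  $ S' x    x e x $  match x
  4  $ S'      e x $    expand S' -> e S'
  5  $ S' e    e x $    match e
  6  $ S'      x $      expand S' -> T x
  7  $ x T     x $      expand T -> ε
Stack after step 7: $ x (top = x).

x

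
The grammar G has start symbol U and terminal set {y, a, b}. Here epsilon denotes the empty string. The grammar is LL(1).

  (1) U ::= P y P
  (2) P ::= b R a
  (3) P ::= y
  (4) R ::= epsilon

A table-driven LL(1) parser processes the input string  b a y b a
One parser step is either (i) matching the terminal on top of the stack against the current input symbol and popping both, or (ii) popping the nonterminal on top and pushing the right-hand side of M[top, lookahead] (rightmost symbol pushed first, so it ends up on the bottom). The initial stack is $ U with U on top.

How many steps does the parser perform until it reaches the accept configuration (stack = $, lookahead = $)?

10

      Stack        Input        Action
   1  $ U          b a y b a $  expand U ::= P y P
   2  $ P y P      b a y b a $  expand P ::= b R a
   3  $ P y a R b  b a y b a $  match b
   4  $ P y a R    a y b a $    expand R ::= epsilon
   5  $ P y a      a y b a $    match a
   6  $ P y        y b a $      match y
   7  $ P          b a $        expand P ::= b R a
   8  $ a R b      b a $        match b
   9  $ a R        a $          expand R ::= epsilon
  10  $ a          a $          match a
Accept reached after 10 steps.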